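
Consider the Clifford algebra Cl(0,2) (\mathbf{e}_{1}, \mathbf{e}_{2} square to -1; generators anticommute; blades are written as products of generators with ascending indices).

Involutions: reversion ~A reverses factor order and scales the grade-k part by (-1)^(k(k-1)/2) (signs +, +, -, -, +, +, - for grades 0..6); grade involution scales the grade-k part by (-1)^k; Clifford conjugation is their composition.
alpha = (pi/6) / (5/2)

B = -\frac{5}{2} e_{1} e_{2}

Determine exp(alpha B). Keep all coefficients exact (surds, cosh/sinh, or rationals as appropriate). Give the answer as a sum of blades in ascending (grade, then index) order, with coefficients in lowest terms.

B^2 = (-\frac{5}{2})^2*(e_{1} e_{2})^2 = \frac{25}{4}*(-1) = -\frac{25}{4} (a basis 2-blade squares to minus the product of its generators' squares).
B^2 = -\frac{25}{4} — circular case — the even/odd split gives cos and sin: l = \frac{5}{2}, alpha*l = \frac{\pi}{6}, so exp(alpha B) = cos(\frac{\pi}{6}) + (sin(\frac{\pi}{6})/(\frac{5}{2}))*B = \frac{\sqrt{3}}{2} + (\frac{1}{5})*B.
Answer: \frac{\sqrt{3}}{2} - \frac{1}{2} e_{1} e_{2}


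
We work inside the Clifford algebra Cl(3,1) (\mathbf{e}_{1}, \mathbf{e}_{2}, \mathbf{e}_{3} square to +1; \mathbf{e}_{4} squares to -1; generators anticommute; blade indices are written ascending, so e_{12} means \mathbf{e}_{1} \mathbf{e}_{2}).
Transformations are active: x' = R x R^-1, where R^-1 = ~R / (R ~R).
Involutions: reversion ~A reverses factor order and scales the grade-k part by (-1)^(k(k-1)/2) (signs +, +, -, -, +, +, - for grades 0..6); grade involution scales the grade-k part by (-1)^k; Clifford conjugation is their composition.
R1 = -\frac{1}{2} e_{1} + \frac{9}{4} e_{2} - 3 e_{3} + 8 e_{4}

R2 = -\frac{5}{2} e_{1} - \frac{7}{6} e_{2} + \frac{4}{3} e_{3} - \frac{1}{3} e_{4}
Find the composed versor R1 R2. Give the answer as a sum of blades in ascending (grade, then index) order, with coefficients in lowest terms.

Distribute over the terms of R1 (each basis-blade product reordered to ascending indices, repeated generators contracted through their squares):
(-\frac{1}{2} e_{1}) R2 = \frac{5}{4} + \frac{7}{12} e_{12} - \frac{2}{3} e_{13} + \frac{1}{6} e_{14}
(\frac{9}{4} e_{2}) R2 = -\frac{21}{8} + \frac{45}{8} e_{12} + 3 e_{23} - \frac{3}{4} e_{24}
(-3 e_{3}) R2 = -4 - \frac{15}{2} e_{13} - \frac{7}{2} e_{23} + e_{34}
(8 e_{4}) R2 = \frac{8}{3} + 20 e_{14} + \frac{28}{3} e_{24} - \frac{32}{3} e_{34}
Summing the partial products and collecting blades:
Answer: -\frac{65}{24} + \frac{149}{24} e_{12} - \frac{49}{6} e_{13} + \frac{121}{6} e_{14} - \frac{1}{2} e_{23} + \frac{103}{12} e_{24} - \frac{29}{3} e_{34}


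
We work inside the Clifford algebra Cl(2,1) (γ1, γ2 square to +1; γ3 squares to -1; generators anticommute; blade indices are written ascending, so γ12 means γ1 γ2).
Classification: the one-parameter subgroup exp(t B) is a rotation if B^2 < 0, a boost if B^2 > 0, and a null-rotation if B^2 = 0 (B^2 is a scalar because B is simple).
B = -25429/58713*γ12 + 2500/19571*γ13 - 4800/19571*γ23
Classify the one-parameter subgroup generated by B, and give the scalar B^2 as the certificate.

B^2 term by term: the squares give (-25429/58713)^2*(γ12)^2 + (2500/19571)^2*(γ13)^2 + (-4800/19571)^2*(γ23)^2 = 646634041/3447216369*(-1) + 6250000/383024041*(+1) + 23040000/383024041*(+1) = -1/9 (each basis 2-blade squares to minus the product of its generators' squares); cross terms between blades sharing an index anticommute and cancel. So B^2 = -1/9.
Answer: rotation, certificate B^2 = -1/9. Why this suffices: the scalar -1/9 survives any versor conjugation, so its sign alone determines the class however B is presented.


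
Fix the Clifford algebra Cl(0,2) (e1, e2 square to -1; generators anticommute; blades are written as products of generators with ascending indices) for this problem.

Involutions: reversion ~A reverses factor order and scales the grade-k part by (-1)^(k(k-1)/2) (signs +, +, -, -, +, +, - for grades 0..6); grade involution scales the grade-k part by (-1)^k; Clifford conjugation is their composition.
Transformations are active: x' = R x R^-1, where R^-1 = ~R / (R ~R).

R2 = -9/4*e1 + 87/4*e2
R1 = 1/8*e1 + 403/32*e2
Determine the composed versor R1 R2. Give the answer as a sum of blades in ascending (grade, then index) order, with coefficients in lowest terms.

Distribute over the terms of R1 (each basis-blade product reordered to ascending indices, repeated generators contracted through their squares):
(1/8*e1) R2 = 9/32 + 87/32*e1 e2
(403/32*e2) R2 = -35061/128 + 3627/128*e1 e2
Summing the partial products and collecting blades:
Answer: -35025/128 + 3975/128*e1 e2


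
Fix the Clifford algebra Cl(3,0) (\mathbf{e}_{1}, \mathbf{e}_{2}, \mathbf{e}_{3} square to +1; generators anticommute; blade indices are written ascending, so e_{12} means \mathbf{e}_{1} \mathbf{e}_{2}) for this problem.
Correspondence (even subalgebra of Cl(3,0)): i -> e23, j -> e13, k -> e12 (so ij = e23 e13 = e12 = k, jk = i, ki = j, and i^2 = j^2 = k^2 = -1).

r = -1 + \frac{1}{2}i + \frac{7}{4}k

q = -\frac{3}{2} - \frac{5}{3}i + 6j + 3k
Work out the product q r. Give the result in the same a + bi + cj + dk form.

In blades: q = -\frac{3}{2} + 3 e_{12} + 6 e_{13} - \frac{5}{3} e_{23}, r = -1 + \frac{7}{4} e_{12} + \frac{1}{2} e_{23}.
Distribute q over r term by term (generator squares from the signature, products reordered to ascending indices): (-\frac{3}{2})*r = \frac{3}{2} - \frac{21}{8} e_{12} - \frac{3}{4} e_{23}; (3 e_{12})*r = -\frac{21}{4} - 3 e_{12} + \frac{3}{2} e_{13}; (6 e_{13})*r = -3 e_{12} - 6 e_{13} + \frac{21}{2} e_{23}; (-\frac{5}{3} e_{23})*r = \frac{5}{6} + \frac{35}{12} e_{13} + \frac{5}{3} e_{23}.
Sum: -\frac{35}{12} - \frac{69}{8} e_{12} - \frac{19}{12} e_{13} + \frac{137}{12} e_{23}; translating back through the correspondence:
Answer: -\frac{35}{12} + \frac{137}{12}i - \frac{19}{12}j - \frac{69}{8}k


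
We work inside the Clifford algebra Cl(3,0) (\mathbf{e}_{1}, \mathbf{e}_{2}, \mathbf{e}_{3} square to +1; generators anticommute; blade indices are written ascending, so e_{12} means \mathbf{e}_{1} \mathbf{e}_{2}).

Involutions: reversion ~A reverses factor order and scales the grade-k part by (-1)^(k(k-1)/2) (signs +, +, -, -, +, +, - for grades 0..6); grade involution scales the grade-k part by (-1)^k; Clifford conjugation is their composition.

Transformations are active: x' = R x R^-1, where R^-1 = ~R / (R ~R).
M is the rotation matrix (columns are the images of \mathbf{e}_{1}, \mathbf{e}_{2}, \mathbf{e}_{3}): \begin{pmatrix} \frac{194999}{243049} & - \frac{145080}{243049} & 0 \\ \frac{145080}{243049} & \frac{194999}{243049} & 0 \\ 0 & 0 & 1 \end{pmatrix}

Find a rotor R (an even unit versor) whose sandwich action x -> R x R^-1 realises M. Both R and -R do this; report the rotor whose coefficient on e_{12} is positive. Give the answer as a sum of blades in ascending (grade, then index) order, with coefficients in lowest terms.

Method: write R = a + b12*e_{12} + b13*e_{13} + b23*e_{23} with a^2 + b12^2 + b13^2 + b23^2 = 1 (so R^-1 = ~R). Expanding the columns R e_j ~R gives tr M = 4a^2 - 1 and, from the antisymmetric part, M21 - M12 = -4a*b12, M13 - M31 = 4a*b13, M32 - M23 = -4a*b23.
Here tr M = \frac{633047}{243049}, so a^2 = (1 + tr M)/4 = \frac{219024}{243049} and a = ±\frac{468}{493}. Taking a = \frac{468}{493}: M21 - M12 = \frac{290160}{243049}, M13 - M31 = 0, M32 - M23 = 0, giving b12 = -\frac{155}{493}, b13 = 0, b23 = 0, i.e. R = \frac{468}{493} - \frac{155}{493} e_{12}.
Its e_{12} coefficient is negative, so report the other preimage -R.
Answer: -\frac{468}{493} + \frac{155}{493} e_{12}. Why the constraint matters: R and -R act identically through the sandwich — M has trace \frac{633047}{243049} either way — so only the sign condition on e_{12} picks one of the two preimages.


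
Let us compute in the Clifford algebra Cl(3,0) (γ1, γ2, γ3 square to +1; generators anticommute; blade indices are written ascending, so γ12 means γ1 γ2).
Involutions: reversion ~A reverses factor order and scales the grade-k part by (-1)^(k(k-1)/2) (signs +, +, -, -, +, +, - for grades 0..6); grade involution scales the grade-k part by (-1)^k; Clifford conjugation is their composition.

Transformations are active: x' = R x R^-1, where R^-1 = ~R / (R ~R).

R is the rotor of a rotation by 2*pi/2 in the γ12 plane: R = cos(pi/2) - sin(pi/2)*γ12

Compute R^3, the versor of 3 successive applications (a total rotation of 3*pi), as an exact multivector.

Half-angle bookkeeping: 3 applications in γ12 add up to rotor phase 3*pi/2 = 3*pi/2, so R^3 = cos(3*pi/2) - sin(3*pi/2)*γ12.
cos(3*pi/2) = 0 and sin(3*pi/2) = -1, so R^3 = γ12. The net rotation is 1*pi (after discarding 1 full turn, each of which contributes a factor -1 to the rotor); the rotor keeps the half-angle phase exactly.
Answer: γ12


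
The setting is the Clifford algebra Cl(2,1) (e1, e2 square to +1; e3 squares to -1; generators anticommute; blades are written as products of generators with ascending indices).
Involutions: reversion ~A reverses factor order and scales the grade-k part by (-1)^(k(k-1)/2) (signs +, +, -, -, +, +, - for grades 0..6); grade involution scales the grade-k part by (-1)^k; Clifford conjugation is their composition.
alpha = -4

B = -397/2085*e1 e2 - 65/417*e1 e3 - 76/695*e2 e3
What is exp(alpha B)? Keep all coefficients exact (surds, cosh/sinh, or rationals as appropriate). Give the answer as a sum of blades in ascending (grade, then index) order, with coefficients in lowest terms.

B^2 term by term: the squares give (-397/2085)^2*(e1 e2)^2 + (-65/417)^2*(e1 e3)^2 + (-76/695)^2*(e2 e3)^2 = 157609/4347225*(-1) + 4225/173889*(+1) + 5776/483025*(+1) = 0 (each basis 2-blade squares to minus the product of its generators' squares); cross terms between blades sharing an index anticommute and cancel. So B^2 = 0.
B^2 = 0, and the exponential is exactly linear here: exp(alpha B) = 1 + alpha B (parabolic case).
Answer: 1 + 1588/2085*e1 e2 + 260/417*e1 e3 + 304/695*e2 e3


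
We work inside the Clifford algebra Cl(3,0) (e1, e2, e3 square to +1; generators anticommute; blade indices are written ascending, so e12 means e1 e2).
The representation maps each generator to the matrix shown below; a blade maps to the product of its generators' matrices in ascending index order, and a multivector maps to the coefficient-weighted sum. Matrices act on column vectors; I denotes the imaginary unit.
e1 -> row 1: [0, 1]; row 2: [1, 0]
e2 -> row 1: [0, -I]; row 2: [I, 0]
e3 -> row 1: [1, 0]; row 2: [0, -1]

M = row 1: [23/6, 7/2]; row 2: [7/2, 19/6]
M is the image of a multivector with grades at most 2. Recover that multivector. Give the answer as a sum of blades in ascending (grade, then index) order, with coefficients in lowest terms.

Method: 1, rho(e1), rho(e2), rho(e3) form a trace-orthogonal basis of the 2x2 complex matrices (tr(X Y) = 2 if X = Y, else 0), so M = m0*1 + m1*rho(e1) + m2*rho(e2) + m3*rho(e3) with m0 = tr(M)/2 = 7/2, m1 = tr(M rho(e1))/2 = 7/2, m2 = tr(M rho(e2))/2 = 0, m3 = tr(M rho(e3))/2 = 1/3.
Multiplying table entries, the bivector images are rho(e12) = I*rho(e3), rho(e13) = -I*rho(e2), rho(e23) = I*rho(e1); with real blade coefficients the real parts of m0..m3 are the coefficients of 1, e1, e2, e3 and the imaginary parts give the bivectors (e23: Im m1, e13: -Im m2, e12: Im m3).
Answer: 7/2 + 7/2*e1 + 1/3*e3


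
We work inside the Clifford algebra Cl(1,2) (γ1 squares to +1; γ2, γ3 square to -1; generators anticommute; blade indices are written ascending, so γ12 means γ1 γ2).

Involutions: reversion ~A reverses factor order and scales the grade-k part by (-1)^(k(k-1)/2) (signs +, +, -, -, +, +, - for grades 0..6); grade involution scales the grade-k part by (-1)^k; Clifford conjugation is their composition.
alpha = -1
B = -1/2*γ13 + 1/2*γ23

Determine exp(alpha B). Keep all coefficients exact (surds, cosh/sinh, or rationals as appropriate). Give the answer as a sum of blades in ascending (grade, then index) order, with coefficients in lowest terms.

B^2 term by term: the squares give (-1/2)^2*(γ13)^2 + (1/2)^2*(γ23)^2 = 1/4*(+1) + 1/4*(-1) = 0 (each basis 2-blade squares to minus the product of its generators' squares); cross terms between blades sharing an index anticommute and cancel. So B^2 = 0.
B^2 = 0, hence only two terms survive: exp(alpha B) = 1 + alpha B (parabolic case).
Answer: 1 + 1/2*γ13 - 1/2*γ23


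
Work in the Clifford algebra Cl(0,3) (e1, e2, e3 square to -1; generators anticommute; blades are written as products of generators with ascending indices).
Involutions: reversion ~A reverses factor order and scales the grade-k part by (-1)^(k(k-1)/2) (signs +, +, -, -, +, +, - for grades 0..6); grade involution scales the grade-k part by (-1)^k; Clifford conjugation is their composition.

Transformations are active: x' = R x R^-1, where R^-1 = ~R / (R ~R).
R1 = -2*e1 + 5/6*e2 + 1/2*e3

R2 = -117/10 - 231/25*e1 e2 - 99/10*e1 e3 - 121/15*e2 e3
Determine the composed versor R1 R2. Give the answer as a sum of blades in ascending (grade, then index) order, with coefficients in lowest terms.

Distribute over the terms of R1 (each basis-blade product reordered to ascending indices, repeated generators contracted through their squares):
(-2*e1) R2 = 117/5*e1 - 462/25*e2 - 99/5*e3 + 242/15*e1 e2 e3
(5/6*e2) R2 = -77/10*e1 - 39/4*e2 + 121/18*e3 + 33/4*e1 e2 e3
(1/2*e3) R2 = -99/20*e1 - 121/30*e2 - 117/20*e3 - 231/50*e1 e2 e3
Summing the partial products and collecting blades:
Answer: 43/4*e1 - 9679/300*e2 - 3407/180*e3 + 5929/300*e1 e2 e3


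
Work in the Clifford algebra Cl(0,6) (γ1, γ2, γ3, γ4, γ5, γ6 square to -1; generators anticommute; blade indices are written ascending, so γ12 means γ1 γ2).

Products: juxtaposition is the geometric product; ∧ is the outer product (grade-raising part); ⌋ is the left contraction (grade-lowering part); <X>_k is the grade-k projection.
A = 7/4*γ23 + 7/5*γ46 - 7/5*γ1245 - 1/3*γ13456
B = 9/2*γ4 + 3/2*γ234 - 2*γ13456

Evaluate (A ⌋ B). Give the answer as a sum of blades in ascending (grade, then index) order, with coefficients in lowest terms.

step 1: -2/3 - 21/8*γ4 - 14/5*γ135
Answer: -2/3 - 21/8*γ4 - 14/5*γ135


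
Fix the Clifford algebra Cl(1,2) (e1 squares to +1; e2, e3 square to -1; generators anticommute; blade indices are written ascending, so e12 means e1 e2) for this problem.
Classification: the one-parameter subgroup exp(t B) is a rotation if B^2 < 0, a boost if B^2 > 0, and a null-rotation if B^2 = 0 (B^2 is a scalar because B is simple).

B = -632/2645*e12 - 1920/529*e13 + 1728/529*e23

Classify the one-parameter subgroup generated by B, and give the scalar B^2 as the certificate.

B^2 term by term: the squares give (-632/2645)^2*(e12)^2 + (-1920/529)^2*(e13)^2 + (1728/529)^2*(e23)^2 = 399424/6996025*(+1) + 3686400/279841*(+1) + 2985984/279841*(-1) = 64/25 (each basis 2-blade squares to minus the product of its generators' squares); cross terms between blades sharing an index anticommute and cancel. So B^2 = 64/25.
Answer: boost, certificate B^2 = 64/25. The invariant at work: B^2 = 64/25 is unchanged by conjugation, hence its sign classifies the subgroup whatever basis B is written in.


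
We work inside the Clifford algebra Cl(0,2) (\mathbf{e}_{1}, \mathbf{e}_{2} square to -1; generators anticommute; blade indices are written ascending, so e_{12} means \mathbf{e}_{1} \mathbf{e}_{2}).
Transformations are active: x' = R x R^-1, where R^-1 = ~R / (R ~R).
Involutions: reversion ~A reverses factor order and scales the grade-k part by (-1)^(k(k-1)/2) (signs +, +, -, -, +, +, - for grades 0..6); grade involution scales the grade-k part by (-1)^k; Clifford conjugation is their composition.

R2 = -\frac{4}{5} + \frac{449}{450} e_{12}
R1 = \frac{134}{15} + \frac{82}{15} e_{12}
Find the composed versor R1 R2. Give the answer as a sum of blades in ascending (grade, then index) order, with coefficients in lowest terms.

Distribute over the terms of R1 (each basis-blade product reordered to ascending indices, repeated generators contracted through their squares):
(\frac{134}{15}) R2 = -\frac{536}{75} + \frac{30083}{3375} e_{12}
(\frac{82}{15} e_{12}) R2 = -\frac{18409}{3375} - \frac{328}{75} e_{12}
Summing the partial products and collecting blades:
Answer: -\frac{42529}{3375} + \frac{15323}{3375} e_{12}


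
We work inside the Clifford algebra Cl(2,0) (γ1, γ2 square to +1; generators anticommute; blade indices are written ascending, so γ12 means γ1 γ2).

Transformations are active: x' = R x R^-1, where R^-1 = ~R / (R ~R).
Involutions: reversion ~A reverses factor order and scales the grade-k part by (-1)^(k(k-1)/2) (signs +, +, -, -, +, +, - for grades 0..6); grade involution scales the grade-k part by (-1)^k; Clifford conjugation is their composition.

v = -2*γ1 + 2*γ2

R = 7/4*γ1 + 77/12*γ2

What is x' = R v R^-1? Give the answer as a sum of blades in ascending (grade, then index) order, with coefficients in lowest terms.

~R = 7/4*γ1 + 77/12*γ2, and R ~R = 3185/72, so R^-1 = ~R / (3185/72).
R v = 28/3 + 49/3*γ12
Answer: 178/65*γ1 + 46/65*γ2


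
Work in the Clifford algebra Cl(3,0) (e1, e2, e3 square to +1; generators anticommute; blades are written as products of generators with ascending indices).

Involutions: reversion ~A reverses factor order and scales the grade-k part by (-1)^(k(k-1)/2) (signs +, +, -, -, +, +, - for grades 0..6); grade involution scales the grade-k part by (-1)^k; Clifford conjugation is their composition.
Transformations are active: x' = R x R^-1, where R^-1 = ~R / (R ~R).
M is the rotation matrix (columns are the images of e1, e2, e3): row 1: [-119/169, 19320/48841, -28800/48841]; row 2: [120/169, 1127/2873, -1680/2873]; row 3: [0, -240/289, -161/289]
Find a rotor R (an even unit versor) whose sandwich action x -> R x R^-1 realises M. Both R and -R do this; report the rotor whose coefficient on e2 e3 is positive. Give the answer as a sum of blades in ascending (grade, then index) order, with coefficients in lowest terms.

Method: write R = a + b12*e1 e2 + b13*e1 e3 + b23*e2 e3 with a^2 + b12^2 + b13^2 + b23^2 = 1 (so R^-1 = ~R). Expanding the columns R e_j ~R gives tr M = 4a^2 - 1 and, from the antisymmetric part, M21 - M12 = -4a*b12, M13 - M31 = 4a*b13, M32 - M23 = -4a*b23.
Here tr M = -42441/48841, so a^2 = (1 + tr M)/4 = 1600/48841 and a = ±40/221. Taking a = 40/221: M21 - M12 = 15360/48841, M13 - M31 = -28800/48841, M32 - M23 = -12000/48841, giving b12 = -96/221, b13 = -180/221, b23 = 75/221, i.e. R = 40/221 - 96/221*e1 e2 - 180/221*e1 e3 + 75/221*e2 e3.
Its e2 e3 coefficient is already positive.
Answer: 40/221 - 96/221*e1 e2 - 180/221*e1 e3 + 75/221*e2 e3. Recall the cover is two-to-one: with M of trace -42441/48841, both preimages act alike, and the stated e2 e3 sign chooses the sheet.


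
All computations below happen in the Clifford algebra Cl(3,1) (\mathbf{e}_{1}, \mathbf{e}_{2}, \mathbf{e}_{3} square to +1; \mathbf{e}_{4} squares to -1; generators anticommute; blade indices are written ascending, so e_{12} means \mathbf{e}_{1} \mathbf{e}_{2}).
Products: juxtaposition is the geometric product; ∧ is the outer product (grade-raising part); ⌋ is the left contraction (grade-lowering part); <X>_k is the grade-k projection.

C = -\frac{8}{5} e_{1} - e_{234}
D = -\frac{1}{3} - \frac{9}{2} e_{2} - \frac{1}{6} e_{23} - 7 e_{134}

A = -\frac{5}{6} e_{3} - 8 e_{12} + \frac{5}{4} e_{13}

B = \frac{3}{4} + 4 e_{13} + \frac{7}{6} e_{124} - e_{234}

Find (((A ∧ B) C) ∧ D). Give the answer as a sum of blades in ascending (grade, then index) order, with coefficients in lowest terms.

step 1: -\frac{5}{8} e_{3} - 6 e_{12} + \frac{15}{16} e_{13} - \frac{35}{36} e_{1234}
step 2: \frac{35}{36} e_{1} - \frac{48}{5} e_{2} + \frac{3}{2} e_{3} - e_{13} - \frac{5}{8} e_{24} + \frac{15}{16} e_{124} + 6 e_{134} - \frac{14}{9} e_{234}
step 3: -\frac{35}{108} e_{1} + \frac{16}{5} e_{2} - \frac{1}{2} e_{3} - \frac{35}{8} e_{12} + \frac{1}{3} e_{13} + \frac{27}{4} e_{23} + \frac{5}{24} e_{24} - \frac{1007}{216} e_{123} - \frac{5}{16} e_{124} - 2 e_{134} + \frac{14}{27} e_{234} - \frac{471}{5} e_{1234}
Answer: -\frac{35}{108} e_{1} + \frac{16}{5} e_{2} - \frac{1}{2} e_{3} - \frac{35}{8} e_{12} + \frac{1}{3} e_{13} + \frac{27}{4} e_{23} + \frac{5}{24} e_{24} - \frac{1007}{216} e_{123} - \frac{5}{16} e_{124} - 2 e_{134} + \frac{14}{27} e_{234} - \frac{471}{5} e_{1234}


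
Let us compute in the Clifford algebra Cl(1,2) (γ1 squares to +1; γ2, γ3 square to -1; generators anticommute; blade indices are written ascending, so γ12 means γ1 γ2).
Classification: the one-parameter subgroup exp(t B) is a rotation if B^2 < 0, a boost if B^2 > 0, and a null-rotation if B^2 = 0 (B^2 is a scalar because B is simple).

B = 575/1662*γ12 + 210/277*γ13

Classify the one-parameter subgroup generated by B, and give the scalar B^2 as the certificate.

B^2 term by term: the squares give (575/1662)^2*(γ12)^2 + (210/277)^2*(γ13)^2 = 330625/2762244*(+1) + 44100/76729*(+1) = 25/36 (each basis 2-blade squares to minus the product of its generators' squares); cross terms between blades sharing an index anticommute and cancel. So B^2 = 25/36.
Answer: boost, certificate B^2 = 25/36. One invariant decides it: the square 25/36 survives every conjugation, and its sign is exactly the classification.


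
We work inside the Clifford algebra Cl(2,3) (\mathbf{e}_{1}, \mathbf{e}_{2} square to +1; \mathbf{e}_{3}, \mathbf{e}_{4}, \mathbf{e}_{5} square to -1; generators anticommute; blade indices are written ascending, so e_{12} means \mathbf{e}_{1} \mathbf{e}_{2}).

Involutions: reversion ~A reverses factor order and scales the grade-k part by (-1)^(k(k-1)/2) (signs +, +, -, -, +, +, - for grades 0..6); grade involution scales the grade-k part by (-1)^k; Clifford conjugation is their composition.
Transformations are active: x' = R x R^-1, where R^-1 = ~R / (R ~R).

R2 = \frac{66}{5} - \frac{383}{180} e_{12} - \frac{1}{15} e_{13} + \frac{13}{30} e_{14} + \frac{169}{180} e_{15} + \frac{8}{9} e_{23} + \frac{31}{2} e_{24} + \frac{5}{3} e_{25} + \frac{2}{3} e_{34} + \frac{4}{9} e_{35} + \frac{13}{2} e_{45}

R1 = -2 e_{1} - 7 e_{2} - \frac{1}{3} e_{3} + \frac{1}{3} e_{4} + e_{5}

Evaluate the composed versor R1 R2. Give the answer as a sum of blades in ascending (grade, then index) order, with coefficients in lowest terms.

Distribute over the terms of R1 (each basis-blade product reordered to ascending indices, repeated generators contracted through their squares):
(-2 e_{1}) R2 = -\frac{132}{5} e_{1} + \frac{383}{90} e_{2} + \frac{2}{15} e_{3} - \frac{13}{15} e_{4} - \frac{169}{90} e_{5} - \frac{16}{9} e_{123} - 31 e_{124} - \frac{10}{3} e_{125} - \frac{4}{3} e_{134} - \frac{8}{9} e_{135} - 13 e_{145}
(-7 e_{2}) R2 = -\frac{2681}{180} e_{1} - \frac{462}{5} e_{2} - \frac{56}{9} e_{3} - \frac{217}{2} e_{4} - \frac{35}{3} e_{5} - \frac{7}{15} e_{123} + \frac{91}{30} e_{124} + \frac{1183}{180} e_{125} - \frac{14}{3} e_{234} - \frac{28}{9} e_{235} - \frac{91}{2} e_{245}
(-\frac{1}{3} e_{3}) R2 = \frac{1}{45} e_{1} - \frac{8}{27} e_{2} - \frac{22}{5} e_{3} + \frac{2}{9} e_{4} + \frac{4}{27} e_{5} + \frac{383}{540} e_{123} + \frac{13}{90} e_{134} + \frac{169}{540} e_{135} + \frac{31}{6} e_{234} + \frac{5}{9} e_{235} - \frac{13}{6} e_{345}
(\frac{1}{3} e_{4}) R2 = \frac{13}{90} e_{1} + \frac{31}{6} e_{2} + \frac{2}{9} e_{3} + \frac{22}{5} e_{4} - \frac{13}{6} e_{5} - \frac{383}{540} e_{124} - \frac{1}{45} e_{134} - \frac{169}{540} e_{145} + \frac{8}{27} e_{234} - \frac{5}{9} e_{245} - \frac{4}{27} e_{345}
(e_{5}) R2 = \frac{169}{180} e_{1} + \frac{5}{3} e_{2} + \frac{4}{9} e_{3} + \frac{13}{2} e_{4} + \frac{66}{5} e_{5} - \frac{383}{180} e_{125} - \frac{1}{15} e_{135} + \frac{13}{30} e_{145} + \frac{8}{9} e_{235} + \frac{31}{2} e_{245} + \frac{2}{3} e_{345}
Summing the partial products and collecting blades:
Answer: -\frac{3617}{90} e_{1} - \frac{11017}{135} e_{2} - \frac{442}{45} e_{3} - \frac{4421}{45} e_{4} - \frac{319}{135} e_{5} - \frac{829}{540} e_{123} - \frac{3097}{108} e_{124} + \frac{10}{9} e_{125} - \frac{109}{90} e_{134} - \frac{347}{540} e_{135} - \frac{1391}{108} e_{145} + \frac{43}{54} e_{234} - \frac{5}{3} e_{235} - \frac{275}{9} e_{245} - \frac{89}{54} e_{345}


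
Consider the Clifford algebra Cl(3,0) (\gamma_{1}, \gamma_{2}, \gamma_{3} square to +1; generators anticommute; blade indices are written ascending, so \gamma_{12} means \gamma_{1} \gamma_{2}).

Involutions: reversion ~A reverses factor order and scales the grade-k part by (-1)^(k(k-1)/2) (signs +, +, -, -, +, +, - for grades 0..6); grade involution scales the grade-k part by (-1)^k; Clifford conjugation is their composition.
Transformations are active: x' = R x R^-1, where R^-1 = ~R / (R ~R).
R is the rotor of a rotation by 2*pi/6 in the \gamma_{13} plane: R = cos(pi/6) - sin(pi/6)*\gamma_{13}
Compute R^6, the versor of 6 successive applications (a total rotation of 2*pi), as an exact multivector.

Rotor phase runs at HALF the rotation angle; powers of one rotor simply add phase, so after 6 steps in \gamma_{13} the phase is 6*pi/6 = \pi and R^6 = cos(\pi) - sin(\pi)*\gamma_{13}.
cos(\pi) = -1 and sin(\pi) = 0, so R^6 = -1. The total rotation 2*pi is 1 full turn, so every vector returns to itself, yet the rotor is -1, on the OTHER sheet of the double cover (an odd number of 2*pi turns).
Answer: -1


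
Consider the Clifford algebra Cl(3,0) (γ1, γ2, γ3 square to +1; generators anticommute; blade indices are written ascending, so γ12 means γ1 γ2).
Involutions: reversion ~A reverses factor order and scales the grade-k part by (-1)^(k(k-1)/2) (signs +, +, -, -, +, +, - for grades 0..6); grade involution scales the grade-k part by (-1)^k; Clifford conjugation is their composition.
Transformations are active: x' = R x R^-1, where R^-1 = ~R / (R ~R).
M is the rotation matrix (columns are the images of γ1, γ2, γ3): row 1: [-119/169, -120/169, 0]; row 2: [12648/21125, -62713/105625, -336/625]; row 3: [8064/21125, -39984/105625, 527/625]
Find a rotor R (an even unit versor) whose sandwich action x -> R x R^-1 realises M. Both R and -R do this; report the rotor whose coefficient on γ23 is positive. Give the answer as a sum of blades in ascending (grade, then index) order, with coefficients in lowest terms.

Method: write R = a + b12*γ12 + b13*γ13 + b23*γ23 with a^2 + b12^2 + b13^2 + b23^2 = 1 (so R^-1 = ~R). Expanding the columns R e_j ~R gives tr M = 4a^2 - 1 and, from the antisymmetric part, M21 - M12 = -4a*b12, M13 - M31 = 4a*b13, M32 - M23 = -4a*b23.
Here tr M = -1921/4225, so a^2 = (1 + tr M)/4 = 576/4225 and a = ±24/65. Taking a = 24/65: M21 - M12 = 27648/21125, M13 - M31 = -8064/21125, M32 - M23 = 672/4225, giving b12 = -288/325, b13 = -84/325, b23 = -7/65, i.e. R = 24/65 - 288/325*γ12 - 84/325*γ13 - 7/65*γ23.
Its γ23 coefficient is negative, so report the other preimage -R.
Answer: -24/65 + 288/325*γ12 + 84/325*γ13 + 7/65*γ23. Uniqueness: Spin(3) -> SO(3) maps R and -R to the same rotation of trace -1921/4225; fixing the sign of the γ23 coefficient removes the ambiguity.


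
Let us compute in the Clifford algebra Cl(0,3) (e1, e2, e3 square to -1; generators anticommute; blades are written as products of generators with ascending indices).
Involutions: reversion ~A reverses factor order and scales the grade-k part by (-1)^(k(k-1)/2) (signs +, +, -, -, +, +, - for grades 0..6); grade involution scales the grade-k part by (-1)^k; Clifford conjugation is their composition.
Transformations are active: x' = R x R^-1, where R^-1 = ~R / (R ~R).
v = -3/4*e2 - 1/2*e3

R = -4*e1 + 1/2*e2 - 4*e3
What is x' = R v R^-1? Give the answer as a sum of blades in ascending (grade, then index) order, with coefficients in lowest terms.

~R = -4*e1 + 1/2*e2 - 4*e3, and R ~R = -129/4, so R^-1 = ~R / (-129/4).
R v = -13/8 + 3*e1 e2 + 2*e1 e3 - 13/4*e2 e3
Answer: -52/129*e1 + 413/516*e2 + 25/258*e3


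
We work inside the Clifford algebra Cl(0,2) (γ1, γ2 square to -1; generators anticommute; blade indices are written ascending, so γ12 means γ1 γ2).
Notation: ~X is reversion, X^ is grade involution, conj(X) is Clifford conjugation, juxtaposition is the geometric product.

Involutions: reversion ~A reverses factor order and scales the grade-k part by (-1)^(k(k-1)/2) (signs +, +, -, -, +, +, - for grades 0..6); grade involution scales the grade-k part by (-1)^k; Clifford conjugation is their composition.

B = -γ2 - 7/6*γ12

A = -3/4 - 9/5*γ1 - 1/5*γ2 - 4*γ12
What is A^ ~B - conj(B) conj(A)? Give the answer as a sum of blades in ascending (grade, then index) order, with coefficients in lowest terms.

first term: 73/15 - 113/30*γ1 - 27/20*γ2 - 107/40*γ12
second term: -73/15 + 113/30*γ1 + 27/20*γ2 - 107/40*γ12
Answer: 146/15 - 113/15*γ1 - 27/10*γ2


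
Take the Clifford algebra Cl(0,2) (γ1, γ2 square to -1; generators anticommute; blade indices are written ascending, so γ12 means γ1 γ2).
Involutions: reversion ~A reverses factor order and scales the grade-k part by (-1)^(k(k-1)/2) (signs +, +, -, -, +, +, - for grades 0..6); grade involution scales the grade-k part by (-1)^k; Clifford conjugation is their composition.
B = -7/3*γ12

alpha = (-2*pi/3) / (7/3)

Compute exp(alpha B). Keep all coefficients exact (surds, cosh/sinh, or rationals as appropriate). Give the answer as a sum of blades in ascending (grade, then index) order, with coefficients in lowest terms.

B^2 = (-7/3)^2*(γ12)^2 = 49/9*(-1) = -49/9 (a basis 2-blade squares to minus the product of its generators' squares).
B^2 = -49/9 — the negative square puts this in the circular regime; l = 7/3, alpha*l = -2*pi/3, so exp(alpha B) = cos(-2*pi/3) + (sin(-2*pi/3)/(7/3))*B = -1/2 + (-3*sqrt(3)/14)*B.
Answer: -1/2 + sqrt(3)/2*γ12


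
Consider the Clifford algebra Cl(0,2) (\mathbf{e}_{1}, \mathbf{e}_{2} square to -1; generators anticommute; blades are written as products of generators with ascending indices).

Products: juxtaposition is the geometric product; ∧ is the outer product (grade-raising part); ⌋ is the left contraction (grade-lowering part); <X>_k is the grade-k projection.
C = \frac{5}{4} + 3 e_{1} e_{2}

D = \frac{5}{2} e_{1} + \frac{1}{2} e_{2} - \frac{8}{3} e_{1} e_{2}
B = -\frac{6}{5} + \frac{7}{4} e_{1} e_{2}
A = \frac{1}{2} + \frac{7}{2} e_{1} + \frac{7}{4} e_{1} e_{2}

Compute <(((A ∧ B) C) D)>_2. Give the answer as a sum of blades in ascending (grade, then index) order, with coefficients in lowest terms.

step 1: -\frac{3}{5} - \frac{21}{5} e_{1} - \frac{49}{40} e_{1} e_{2}
step 2: \frac{117}{40} - \frac{21}{4} e_{1} + \frac{63}{5} e_{2} - \frac{533}{160} e_{1} e_{2}
step 3: -\frac{247}{120} - \frac{7879}{320} e_{1} - \frac{6677}{320} e_{2} - \frac{1677}{40} e_{1} e_{2}
step 4: -\frac{1677}{40} e_{1} e_{2}
Answer: -\frac{1677}{40} e_{1} e_{2}


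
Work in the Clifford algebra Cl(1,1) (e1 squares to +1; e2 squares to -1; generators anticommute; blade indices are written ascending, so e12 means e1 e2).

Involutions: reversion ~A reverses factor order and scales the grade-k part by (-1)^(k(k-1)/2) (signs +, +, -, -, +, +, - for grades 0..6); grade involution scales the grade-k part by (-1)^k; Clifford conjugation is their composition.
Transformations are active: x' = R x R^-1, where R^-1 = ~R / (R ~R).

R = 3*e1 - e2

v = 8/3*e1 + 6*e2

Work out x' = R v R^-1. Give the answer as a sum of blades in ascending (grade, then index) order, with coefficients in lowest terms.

~R = 3*e1 - e2, and R ~R = 8, so R^-1 = ~R / (8).
R v = 14 + 62/3*e12
Answer: 47/6*e1 - 19/2*e2


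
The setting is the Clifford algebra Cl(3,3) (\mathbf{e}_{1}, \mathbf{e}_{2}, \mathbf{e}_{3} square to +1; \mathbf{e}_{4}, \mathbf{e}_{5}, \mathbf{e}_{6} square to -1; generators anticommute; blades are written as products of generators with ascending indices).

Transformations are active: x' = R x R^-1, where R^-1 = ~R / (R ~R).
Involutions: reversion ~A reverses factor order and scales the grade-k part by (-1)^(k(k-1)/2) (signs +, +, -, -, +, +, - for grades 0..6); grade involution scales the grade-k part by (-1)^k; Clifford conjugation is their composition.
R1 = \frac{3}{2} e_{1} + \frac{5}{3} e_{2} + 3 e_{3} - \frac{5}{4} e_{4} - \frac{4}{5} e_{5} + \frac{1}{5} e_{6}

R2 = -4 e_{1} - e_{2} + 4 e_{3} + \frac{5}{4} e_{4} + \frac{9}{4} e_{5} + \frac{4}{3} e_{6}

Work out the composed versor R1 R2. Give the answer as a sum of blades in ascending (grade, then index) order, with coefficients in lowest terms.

Distribute over the terms of R1 (each basis-blade product reordered to ascending indices, repeated generators contracted through their squares):
(\frac{3}{2} e_{1}) R2 = -6 - \frac{3}{2} e_{1} e_{2} + 6 e_{1} e_{3} + \frac{15}{8} e_{1} e_{4} + \frac{27}{8} e_{1} e_{5} + 2 e_{1} e_{6}
(\frac{5}{3} e_{2}) R2 = -\frac{5}{3} + \frac{20}{3} e_{1} e_{2} + \frac{20}{3} e_{2} e_{3} + \frac{25}{12} e_{2} e_{4} + \frac{15}{4} e_{2} e_{5} + \frac{20}{9} e_{2} e_{6}
(3 e_{3}) R2 = 12 + 12 e_{1} e_{3} + 3 e_{2} e_{3} + \frac{15}{4} e_{3} e_{4} + \frac{27}{4} e_{3} e_{5} + 4 e_{3} e_{6}
(-\frac{5}{4} e_{4}) R2 = \frac{25}{16} - 5 e_{1} e_{4} - \frac{5}{4} e_{2} e_{4} + 5 e_{3} e_{4} - \frac{45}{16} e_{4} e_{5} - \frac{5}{3} e_{4} e_{6}
(-\frac{4}{5} e_{5}) R2 = \frac{9}{5} - \frac{16}{5} e_{1} e_{5} - \frac{4}{5} e_{2} e_{5} + \frac{16}{5} e_{3} e_{5} + e_{4} e_{5} - \frac{16}{15} e_{5} e_{6}
(\frac{1}{5} e_{6}) R2 = -\frac{4}{15} + \frac{4}{5} e_{1} e_{6} + \frac{1}{5} e_{2} e_{6} - \frac{4}{5} e_{3} e_{6} - \frac{1}{4} e_{4} e_{6} - \frac{9}{20} e_{5} e_{6}
Summing the partial products and collecting blades:
Answer: \frac{1783}{240} + \frac{31}{6} e_{1} e_{2} + 18 e_{1} e_{3} - \frac{25}{8} e_{1} e_{4} + \frac{7}{40} e_{1} e_{5} + \frac{14}{5} e_{1} e_{6} + \frac{29}{3} e_{2} e_{3} + \frac{5}{6} e_{2} e_{4} + \frac{59}{20} e_{2} e_{5} + \frac{109}{45} e_{2} e_{6} + \frac{35}{4} e_{3} e_{4} + \frac{199}{20} e_{3} e_{5} + \frac{16}{5} e_{3} e_{6} - \frac{29}{16} e_{4} e_{5} - \frac{23}{12} e_{4} e_{6} - \frac{91}{60} e_{5} e_{6}


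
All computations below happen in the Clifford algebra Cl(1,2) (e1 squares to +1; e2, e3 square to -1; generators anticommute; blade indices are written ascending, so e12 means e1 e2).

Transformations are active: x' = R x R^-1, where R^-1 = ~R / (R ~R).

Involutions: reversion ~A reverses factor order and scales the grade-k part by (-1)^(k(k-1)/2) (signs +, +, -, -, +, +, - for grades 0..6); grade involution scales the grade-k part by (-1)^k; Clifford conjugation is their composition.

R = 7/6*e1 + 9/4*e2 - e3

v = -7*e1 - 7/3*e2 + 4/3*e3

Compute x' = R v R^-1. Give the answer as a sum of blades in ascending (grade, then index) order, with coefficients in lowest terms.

~R = 7/6*e1 + 9/4*e2 - e3, and R ~R = -677/144, so R^-1 = ~R / (-677/144).
R v = -19/12 + 469/36*e12 - 49/9*e13 + 2/3*e23
Answer: 5271/677*e1 + 7817/2031*e2 - 4076/2031*e3


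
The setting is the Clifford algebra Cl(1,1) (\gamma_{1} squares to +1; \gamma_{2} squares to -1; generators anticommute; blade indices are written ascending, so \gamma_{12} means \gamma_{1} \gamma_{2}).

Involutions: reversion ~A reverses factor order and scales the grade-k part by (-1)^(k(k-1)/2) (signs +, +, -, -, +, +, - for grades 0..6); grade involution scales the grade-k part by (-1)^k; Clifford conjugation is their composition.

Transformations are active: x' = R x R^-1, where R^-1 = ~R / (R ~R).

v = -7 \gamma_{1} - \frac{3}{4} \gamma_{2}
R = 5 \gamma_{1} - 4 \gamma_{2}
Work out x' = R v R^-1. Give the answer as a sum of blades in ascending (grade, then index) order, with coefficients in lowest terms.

~R = 5 \gamma_{1} - 4 \gamma_{2}, and R ~R = 9, so R^-1 = ~R / (9).
R v = -38 - \frac{127}{4} \gamma_{12}
Answer: -\frac{317}{9} \gamma_{1} + \frac{1243}{36} \gamma_{2}


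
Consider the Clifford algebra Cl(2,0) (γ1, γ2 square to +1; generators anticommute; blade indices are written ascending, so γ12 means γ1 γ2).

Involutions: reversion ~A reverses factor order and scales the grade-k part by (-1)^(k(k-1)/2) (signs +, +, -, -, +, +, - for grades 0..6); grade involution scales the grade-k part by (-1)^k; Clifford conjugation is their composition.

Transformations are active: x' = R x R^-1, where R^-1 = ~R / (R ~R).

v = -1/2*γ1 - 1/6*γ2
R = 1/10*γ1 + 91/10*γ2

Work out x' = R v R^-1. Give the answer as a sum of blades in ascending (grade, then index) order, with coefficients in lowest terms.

~R = 1/10*γ1 + 91/10*γ2, and R ~R = 4141/50, so R^-1 = ~R / (4141/50).
R v = -47/30 + 68/15*γ12
Answer: 12329/24846*γ1 - 1471/8282*γ2


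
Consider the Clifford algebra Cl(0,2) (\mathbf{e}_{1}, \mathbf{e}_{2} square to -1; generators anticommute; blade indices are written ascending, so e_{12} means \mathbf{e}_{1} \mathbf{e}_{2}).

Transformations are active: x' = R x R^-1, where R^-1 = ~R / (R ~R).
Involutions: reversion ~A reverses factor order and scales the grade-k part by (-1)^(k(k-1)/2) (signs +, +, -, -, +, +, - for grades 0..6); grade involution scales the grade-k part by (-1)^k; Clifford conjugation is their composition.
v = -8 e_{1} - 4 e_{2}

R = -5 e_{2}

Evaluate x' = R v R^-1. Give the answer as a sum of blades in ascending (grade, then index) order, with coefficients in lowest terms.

~R = -5 e_{2}, and R ~R = -25, so R^-1 = ~R / (-25).
R v = -20 - 40 e_{12}
Answer: 8 e_{1} - 4 e_{2}


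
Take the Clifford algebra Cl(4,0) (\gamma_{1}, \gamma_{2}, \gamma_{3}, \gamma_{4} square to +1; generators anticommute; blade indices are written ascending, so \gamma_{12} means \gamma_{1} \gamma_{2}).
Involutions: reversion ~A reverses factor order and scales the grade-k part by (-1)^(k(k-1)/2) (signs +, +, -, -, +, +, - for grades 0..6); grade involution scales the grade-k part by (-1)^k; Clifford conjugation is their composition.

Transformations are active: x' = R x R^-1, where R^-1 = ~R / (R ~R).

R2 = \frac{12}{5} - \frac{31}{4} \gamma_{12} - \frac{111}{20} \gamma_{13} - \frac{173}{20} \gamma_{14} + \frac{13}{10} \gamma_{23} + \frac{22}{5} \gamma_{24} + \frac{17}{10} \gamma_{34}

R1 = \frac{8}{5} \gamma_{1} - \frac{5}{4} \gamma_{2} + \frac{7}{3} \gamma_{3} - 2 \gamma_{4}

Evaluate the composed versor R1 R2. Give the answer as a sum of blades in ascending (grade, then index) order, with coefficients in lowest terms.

Distribute over the terms of R1 (each basis-blade product reordered to ascending indices, repeated generators contracted through their squares):
(\frac{8}{5} \gamma_{1}) R2 = \frac{96}{25} \gamma_{1} - \frac{62}{5} \gamma_{2} - \frac{222}{25} \gamma_{3} - \frac{346}{25} \gamma_{4} + \frac{52}{25} \gamma_{123} + \frac{176}{25} \gamma_{124} + \frac{68}{25} \gamma_{134}
(-\frac{5}{4} \gamma_{2}) R2 = -\frac{155}{16} \gamma_{1} - 3 \gamma_{2} - \frac{13}{8} \gamma_{3} - \frac{11}{2} \gamma_{4} - \frac{111}{16} \gamma_{123} - \frac{173}{16} \gamma_{124} - \frac{17}{8} \gamma_{234}
(\frac{7}{3} \gamma_{3}) R2 = \frac{259}{20} \gamma_{1} - \frac{91}{30} \gamma_{2} + \frac{28}{5} \gamma_{3} + \frac{119}{30} \gamma_{4} - \frac{217}{12} \gamma_{123} + \frac{1211}{60} \gamma_{134} - \frac{154}{15} \gamma_{234}
(-2 \gamma_{4}) R2 = -\frac{173}{10} \gamma_{1} + \frac{44}{5} \gamma_{2} + \frac{17}{5} \gamma_{3} - \frac{24}{5} \gamma_{4} + \frac{31}{2} \gamma_{124} + \frac{111}{10} \gamma_{134} - \frac{13}{5} \gamma_{234}
Summing the partial products and collecting blades:
Answer: -\frac{4079}{400} \gamma_{1} - \frac{289}{30} \gamma_{2} - \frac{301}{200} \gamma_{3} - \frac{1513}{75} \gamma_{4} - \frac{27529}{1200} \gamma_{123} + \frac{4691}{400} \gamma_{124} + \frac{10201}{300} \gamma_{134} - \frac{1799}{120} \gamma_{234}


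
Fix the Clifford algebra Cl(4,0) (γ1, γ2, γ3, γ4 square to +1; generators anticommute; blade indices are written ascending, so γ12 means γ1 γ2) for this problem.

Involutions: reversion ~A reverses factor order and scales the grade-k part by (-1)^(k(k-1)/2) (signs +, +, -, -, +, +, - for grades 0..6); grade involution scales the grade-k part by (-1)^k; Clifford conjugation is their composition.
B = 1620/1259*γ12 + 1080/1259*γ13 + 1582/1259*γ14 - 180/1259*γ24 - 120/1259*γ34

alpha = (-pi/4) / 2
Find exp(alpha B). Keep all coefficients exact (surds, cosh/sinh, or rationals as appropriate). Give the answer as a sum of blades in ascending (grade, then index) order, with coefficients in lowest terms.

B^2 term by term: the squares give (1620/1259)^2*(γ12)^2 + (1080/1259)^2*(γ13)^2 + (1582/1259)^2*(γ14)^2 + (-180/1259)^2*(γ24)^2 + (-120/1259)^2*(γ34)^2 = 2624400/1585081*(-1) + 1166400/1585081*(-1) + 2502724/1585081*(-1) + 32400/1585081*(-1) + 14400/1585081*(-1) = -4 (each basis 2-blade squares to minus the product of its generators' squares); cross terms between blades sharing an index anticommute and cancel; the commuting (index-disjoint) pairs give grade-4 terms 2*c*c'*(blade product), which cancel blade by blade — γ1234: -388800/1585081 + 388800/1585081 = 0 — confirming B is simple. So B^2 = -4.
B^2 = -4 — circular case — the even/odd split gives cos and sin: l = 2, alpha*l = -pi/4, so exp(alpha B) = cos(-pi/4) + (sin(-pi/4)/2)*B = sqrt(2)/2 + (-sqrt(2)/4)*B.
Answer: sqrt(2)/2 - 405*sqrt(2)/1259*γ12 - 270*sqrt(2)/1259*γ13 - 791*sqrt(2)/2518*γ14 + 45*sqrt(2)/1259*γ24 + 30*sqrt(2)/1259*γ34
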